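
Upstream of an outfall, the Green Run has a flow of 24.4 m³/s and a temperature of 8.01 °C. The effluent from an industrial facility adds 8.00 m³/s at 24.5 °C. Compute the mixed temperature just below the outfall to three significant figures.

12.1 °C

Flow-weighted mixing: C = (Q_r C_r + Q_w C_w)/(Q_r + Q_w)
= (24.4×8.01 + 8.00×24.5)/(24.4 + 8.00) = 391.4/32.40 = 12.08 °C.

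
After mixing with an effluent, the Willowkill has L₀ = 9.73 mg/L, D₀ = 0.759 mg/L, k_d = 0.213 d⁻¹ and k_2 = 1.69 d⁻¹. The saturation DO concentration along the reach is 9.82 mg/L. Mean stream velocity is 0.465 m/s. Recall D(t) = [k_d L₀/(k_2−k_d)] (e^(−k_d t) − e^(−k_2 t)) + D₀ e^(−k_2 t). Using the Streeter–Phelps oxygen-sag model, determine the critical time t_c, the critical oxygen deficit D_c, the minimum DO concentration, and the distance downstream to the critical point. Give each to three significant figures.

t_c ≈ 0.875 d; D_c ≈ 1.02 mg/L; min DO ≈ 8.80 mg/L; x_c ≈ 35.2 km

At the critical point dD/dt = 0, so k_d L₀ e^(−k_d t) = k_2 D. Substituting D(t) from the Streeter–Phelps equation and solving for t gives
t_c = ln[(k_2/k_d)(1 − D₀(k_2−k_d)/(k_d L₀))] / (k_2−k_d).
Here k_2−k_d = 1.477 d⁻¹ and 1 − D₀(k_2−k_d)/(k_d L₀) = 1 − 0.759×1.477/(0.213×9.73) = 0.4591, so
t_c = ln(7.934 × 0.4591) / 1.477 = 1.293 / 1.477 = 0.8752 d.
L(t_c) = L₀ e^(−k_d t_c) = 9.73 × 0.8299 = 8.075 mg/L, and at the critical point k_2 D_c = k_d L, so D_c = (0.213/1.69) × 8.075 = 1.018 mg/L.
Minimum DO = C_s − D_c = 9.82 − 1.018 = 8.802 mg/L.
x_c = v t_c = 0.465 m/s × 0.8752 d × 86400 s/d = 35160 m ≈ 35.2 km.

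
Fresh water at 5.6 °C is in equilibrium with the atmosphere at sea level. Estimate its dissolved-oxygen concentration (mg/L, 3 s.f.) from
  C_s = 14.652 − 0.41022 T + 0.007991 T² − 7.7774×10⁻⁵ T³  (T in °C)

C_s ≈ 12.6 mg/L

C_s = 14.652 − 0.41022×5.6 + 0.007991×5.6² − 7.7774×10⁻⁵×5.6³ = 12.59 mg/L.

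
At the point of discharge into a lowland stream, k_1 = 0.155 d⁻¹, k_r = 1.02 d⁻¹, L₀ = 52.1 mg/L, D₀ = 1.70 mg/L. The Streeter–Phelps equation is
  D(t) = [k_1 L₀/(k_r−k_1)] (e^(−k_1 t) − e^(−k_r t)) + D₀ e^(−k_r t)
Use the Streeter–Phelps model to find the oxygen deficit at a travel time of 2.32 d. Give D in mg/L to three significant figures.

k_1 L₀/(k_r−k_1) = 0.155×52.1/(1.02−0.155) = 8.075/0.8650 = 9.336 mg/L.
e^(−k_1 t) = e^(−0.155×2.320) = 0.6980; e^(−k_r t) = e^(−1.02×2.320) = 0.09382.
D = 9.336 × (0.6980 − 0.09382) + 1.70 × 0.09382 = 5.640 + 0.1595 = 5.800 mg/L.

D ≈ 5.80 mg/L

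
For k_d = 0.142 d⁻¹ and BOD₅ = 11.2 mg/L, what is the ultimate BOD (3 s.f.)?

L₀ ≈ 22.0 mg/L

BOD₅ = L₀(1 − e^(−5k_d)) ⇒ L₀ = BOD₅ / (1 − e^(−5×0.142))
= 11.2 / (1 − 0.4916) = 11.2 / 0.5084 = 22.03 mg/L.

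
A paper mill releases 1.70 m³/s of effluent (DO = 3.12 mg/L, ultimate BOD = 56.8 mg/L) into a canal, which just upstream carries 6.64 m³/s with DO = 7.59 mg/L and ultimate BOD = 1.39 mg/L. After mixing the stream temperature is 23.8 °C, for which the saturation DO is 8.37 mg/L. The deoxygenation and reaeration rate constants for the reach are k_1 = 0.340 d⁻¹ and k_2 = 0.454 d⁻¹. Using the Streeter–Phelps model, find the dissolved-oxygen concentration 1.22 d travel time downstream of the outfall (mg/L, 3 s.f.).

DO ≈ 4.15 mg/L

Mixed DO = (6.64×7.59 + 1.70×3.12)/(6.64+1.70) = 55.70/8.340 = 6.679 mg/L.
Mixed L₀ = (6.64×1.39 + 1.70×56.8)/(8.340) = 105.8/8.340 = 12.68 mg/L.
Initial deficit D₀ = C_s − DO₀ = 8.37 − 6.679 = 1.691 mg/L.
D(1.22) = [0.340×12.68/(0.454−0.340)](e^(−0.340×1.22) − e^(−0.454×1.22)) + 1.691 e^(−0.454×1.22)
= 37.83 × (0.6605 − 0.5747) + 1.691 × 0.5747 = 4.216 mg/L.
DO = 8.37 − 4.216 = 4.154 mg/L.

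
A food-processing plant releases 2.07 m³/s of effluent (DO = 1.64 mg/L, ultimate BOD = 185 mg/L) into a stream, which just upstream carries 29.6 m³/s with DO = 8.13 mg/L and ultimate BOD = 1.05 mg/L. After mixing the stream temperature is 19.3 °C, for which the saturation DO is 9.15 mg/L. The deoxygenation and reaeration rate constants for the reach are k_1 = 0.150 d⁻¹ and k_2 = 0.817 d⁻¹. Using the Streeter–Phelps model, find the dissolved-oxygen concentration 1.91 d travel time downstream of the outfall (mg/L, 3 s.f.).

Mixed DO = (29.6×8.13 + 2.07×1.64)/(29.6+2.07) = 244.0/31.67 = 7.706 mg/L.
Mixed L₀ = (29.6×1.05 + 2.07×185)/(31.67) = 414.0/31.67 = 13.07 mg/L.
Initial deficit D₀ = C_s − DO₀ = 9.15 − 7.706 = 1.444 mg/L.
D(1.91) = [0.150×13.07/(0.817−0.150)](e^(−0.150×1.91) − e^(−0.817×1.91)) + 1.444 e^(−0.817×1.91)
= 2.940 × (0.7509 − 0.2100) + 1.444 × 0.2100 = 1.893 mg/L.
DO = 9.15 − 1.893 = 7.257 mg/L.

DO ≈ 7.26 mg/L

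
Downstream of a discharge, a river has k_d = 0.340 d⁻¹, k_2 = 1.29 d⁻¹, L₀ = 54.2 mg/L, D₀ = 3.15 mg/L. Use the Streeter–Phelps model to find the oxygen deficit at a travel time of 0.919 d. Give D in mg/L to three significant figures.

D ≈ 9.23 mg/L

k_d L₀/(k_2−k_d) = 0.340×54.2/(1.29−0.340) = 18.43/0.9500 = 19.40 mg/L.
e^(−k_d t) = e^(−0.340×0.9190) = 0.7316; e^(−k_2 t) = e^(−1.29×0.9190) = 0.3056.
D = 19.40 × (0.7316 − 0.3056) + 3.15 × 0.3056 = 8.265 + 0.9626 = 9.227 mg/L.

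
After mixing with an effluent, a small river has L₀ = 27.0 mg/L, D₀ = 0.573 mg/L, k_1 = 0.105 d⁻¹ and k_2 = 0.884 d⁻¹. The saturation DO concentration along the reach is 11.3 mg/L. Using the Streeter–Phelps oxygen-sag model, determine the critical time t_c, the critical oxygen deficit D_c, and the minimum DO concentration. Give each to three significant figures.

With k_2/k_1 = 8.419 and 1 − D₀(k_2−k_1)/(k_1 L₀) = 0.8426,
t_c = ln(8.419 × 0.8426) / (0.884 − 0.105) = ln(7.093) / 0.7790 = 1.959/0.7790 = 2.515 d.
L(t_c) = L₀ e^(−k_1 t_c) = 27.0 × 0.7679 = 20.73 mg/L, and at the critical point k_2 D_c = k_1 L, so D_c = (0.105/0.884) × 20.73 = 2.463 mg/L.
Minimum DO = C_s − D_c = 11.3 − 2.463 = 8.837 mg/L.

t_c ≈ 2.51 d; D_c ≈ 2.46 mg/L; min DO ≈ 8.84 mg/L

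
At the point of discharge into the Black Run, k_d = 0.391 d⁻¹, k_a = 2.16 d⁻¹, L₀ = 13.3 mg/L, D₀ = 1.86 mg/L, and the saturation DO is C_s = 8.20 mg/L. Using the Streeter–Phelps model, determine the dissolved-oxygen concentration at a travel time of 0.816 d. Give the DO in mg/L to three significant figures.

DO ≈ 6.25 mg/L

k_d L₀/(k_a−k_d) = 0.391×13.3/(2.16−0.391) = 5.200/1.769 = 2.940 mg/L.
e^(−k_d t) = e^(−0.391×0.8160) = 0.7268; e^(−k_a t) = e^(−2.16×0.8160) = 0.1716.
D = 2.940 × (0.7268 − 0.1716) + 1.86 × 0.1716 = 1.632 + 0.3192 = 1.951 mg/L.
DO = C_s − D = 8.20 − 1.951 = 6.249 mg/L.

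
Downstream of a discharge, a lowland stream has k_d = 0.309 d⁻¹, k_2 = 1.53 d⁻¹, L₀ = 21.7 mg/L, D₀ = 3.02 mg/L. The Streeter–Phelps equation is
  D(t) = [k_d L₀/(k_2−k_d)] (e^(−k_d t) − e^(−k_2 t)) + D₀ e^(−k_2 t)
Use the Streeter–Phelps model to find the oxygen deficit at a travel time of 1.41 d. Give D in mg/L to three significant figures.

D ≈ 3.27 mg/L

k_d L₀/(k_2−k_d) = 0.309×21.7/(1.53−0.309) = 6.705/1.221 = 5.492 mg/L.
e^(−k_d t) = e^(−0.309×1.410) = 0.6468; e^(−k_2 t) = e^(−1.53×1.410) = 0.1156.
D = 5.492 × (0.6468 − 0.1156) + 3.02 × 0.1156 = 2.917 + 0.3492 = 3.266 mg/L.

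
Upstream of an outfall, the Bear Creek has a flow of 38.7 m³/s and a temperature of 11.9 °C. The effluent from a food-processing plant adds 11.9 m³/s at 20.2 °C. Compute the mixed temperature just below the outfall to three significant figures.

13.9 °C

Flow-weighted mixing: C = (Q_r C_r + Q_w C_w)/(Q_r + Q_w)
= (38.7×11.9 + 11.9×20.2)/(38.7 + 11.9) = 700.9/50.60 = 13.85 °C.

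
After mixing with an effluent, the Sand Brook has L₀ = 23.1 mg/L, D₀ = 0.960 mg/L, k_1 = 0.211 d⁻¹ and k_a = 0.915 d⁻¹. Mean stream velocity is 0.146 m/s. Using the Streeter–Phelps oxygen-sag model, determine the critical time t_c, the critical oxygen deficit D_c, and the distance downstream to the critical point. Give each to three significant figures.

t_c ≈ 1.87 d; D_c ≈ 3.59 mg/L; x_c ≈ 23.6 km

With k_a/k_1 = 4.336 and 1 − D₀(k_a−k_1)/(k_1 L₀) = 0.8613,
t_c = ln(4.336 × 0.8613) / (0.915 − 0.211) = ln(3.735) / 0.7040 = 1.318/0.7040 = 1.872 d.
L(t_c) = L₀ e^(−k_1 t_c) = 23.1 × 0.6737 = 15.56 mg/L, and at the critical point k_a D_c = k_1 L, so D_c = (0.211/0.915) × 15.56 = 3.589 mg/L.
x_c = v t_c = 0.146 m/s × 1.872 d × 86400 s/d = 23610 m ≈ 23.6 km.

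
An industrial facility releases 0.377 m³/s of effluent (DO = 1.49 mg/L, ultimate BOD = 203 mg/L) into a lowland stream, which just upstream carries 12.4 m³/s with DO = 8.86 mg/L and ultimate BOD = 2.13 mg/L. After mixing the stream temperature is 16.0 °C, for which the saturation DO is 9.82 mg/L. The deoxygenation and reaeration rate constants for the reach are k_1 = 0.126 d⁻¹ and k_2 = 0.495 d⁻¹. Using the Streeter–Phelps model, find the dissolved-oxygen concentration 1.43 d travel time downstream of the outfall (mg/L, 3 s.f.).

Mixed DO = (12.4×8.86 + 0.377×1.49)/(12.4+0.377) = 110.4/12.78 = 8.643 mg/L.
Mixed L₀ = (12.4×2.13 + 0.377×203)/(12.78) = 102.9/12.78 = 8.057 mg/L.
Initial deficit D₀ = C_s − DO₀ = 9.82 − 8.643 = 1.177 mg/L.
D(1.43) = [0.126×8.057/(0.495−0.126)](e^(−0.126×1.43) − e^(−0.495×1.43)) + 1.177 e^(−0.495×1.43)
= 2.751 × (0.8351 − 0.4927) + 1.177 × 0.4927 = 1.522 mg/L.
DO = 9.82 − 1.522 = 8.298 mg/L.

DO ≈ 8.30 mg/L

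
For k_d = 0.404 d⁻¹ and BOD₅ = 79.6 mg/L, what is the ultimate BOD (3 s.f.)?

BOD₅ = L₀(1 − e^(−5k_d)) ⇒ L₀ = BOD₅ / (1 − e^(−5×0.404))
= 79.6 / (1 − 0.1327) = 79.6 / 0.8673 = 91.77 mg/L.

L₀ ≈ 91.8 mg/L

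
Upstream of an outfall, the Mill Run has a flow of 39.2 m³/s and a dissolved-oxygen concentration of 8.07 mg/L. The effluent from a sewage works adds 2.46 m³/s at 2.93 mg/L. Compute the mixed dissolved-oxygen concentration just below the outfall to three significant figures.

7.77 mg/L

Flow-weighted mixing: C = (Q_r C_r + Q_w C_w)/(Q_r + Q_w)
= (39.2×8.07 + 2.46×2.93)/(39.2 + 2.46) = 323.6/41.66 = 7.766 mg/L.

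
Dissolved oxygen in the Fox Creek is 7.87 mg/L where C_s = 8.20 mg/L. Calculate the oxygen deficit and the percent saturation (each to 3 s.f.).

D = C_s − C = 8.20 − 7.87 = 0.330 mg/L.
% saturation = 7.87/8.20 × 100 = 96.0 %.

D ≈ 0.330 mg/L; 96.0 % saturation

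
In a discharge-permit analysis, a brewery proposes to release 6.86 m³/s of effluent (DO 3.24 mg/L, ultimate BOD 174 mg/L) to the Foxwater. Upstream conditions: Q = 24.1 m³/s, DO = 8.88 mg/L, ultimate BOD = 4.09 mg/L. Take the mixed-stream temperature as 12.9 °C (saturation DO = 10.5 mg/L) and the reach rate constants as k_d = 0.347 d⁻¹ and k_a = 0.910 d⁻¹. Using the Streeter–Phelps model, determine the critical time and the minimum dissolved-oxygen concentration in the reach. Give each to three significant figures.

Mixed DO = (24.1×8.88 + 6.86×3.24)/(24.1+6.86) = 236.2/30.96 = 7.630 mg/L.
Mixed L₀ = (24.1×4.09 + 6.86×174)/(30.96) = 1292/30.96 = 41.74 mg/L.
Initial deficit D₀ = C_s − DO₀ = 10.5 − 7.630 = 2.870 mg/L.
t_c = (1/0.5630) ln[(0.910/0.347)(1 − 2.870×0.5630/(0.347×41.74))] = 1.776 × ln(2.330) = 1.502 d.
D_c = (0.347/0.910) × 41.74 × e^(−0.347×1.502) = 0.3813 × 41.74 × 0.5937 = 9.450 mg/L.
Minimum DO = 10.5 − 9.450 = 1.050 mg/L.

t_c ≈ 1.50 d; minimum DO ≈ 1.05 mg/L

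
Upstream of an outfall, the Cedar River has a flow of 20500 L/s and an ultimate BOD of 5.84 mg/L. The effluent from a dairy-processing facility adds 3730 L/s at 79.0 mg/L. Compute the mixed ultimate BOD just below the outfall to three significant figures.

17.1 mg/L

Flow-weighted mixing: C = (Q_r C_r + Q_w C_w)/(Q_r + Q_w)
= (20500×5.84 + 3730×79.0)/(20500 + 3730) = 414400/24230 = 17.10 mg/L.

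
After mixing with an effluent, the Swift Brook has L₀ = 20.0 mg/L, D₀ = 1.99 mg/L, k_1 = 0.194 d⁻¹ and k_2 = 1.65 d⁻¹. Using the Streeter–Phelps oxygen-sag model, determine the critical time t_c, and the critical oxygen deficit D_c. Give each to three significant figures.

t_c ≈ 0.527 d; D_c ≈ 2.12 mg/L

t_c = [1/(k_2−k_1)] ln[(k_2/k_1)(1 − D₀(k_2−k_1)/(k_1 L₀))]
= [1/(1.65−0.194)] ln[(1.65/0.194)(1 − 1.99×1.456/(0.194×20.0))]
= (1/1.456) ln[8.505 × 0.2532] = 0.6868 × ln(2.154) = 0.6868 × 0.7672 = 0.5270 d.
L(t_c) = L₀ e^(−k_1 t_c) = 20.0 × 0.9028 = 18.06 mg/L, and at the critical point k_2 D_c = k_1 L, so D_c = (0.194/1.65) × 18.06 = 2.123 mg/L.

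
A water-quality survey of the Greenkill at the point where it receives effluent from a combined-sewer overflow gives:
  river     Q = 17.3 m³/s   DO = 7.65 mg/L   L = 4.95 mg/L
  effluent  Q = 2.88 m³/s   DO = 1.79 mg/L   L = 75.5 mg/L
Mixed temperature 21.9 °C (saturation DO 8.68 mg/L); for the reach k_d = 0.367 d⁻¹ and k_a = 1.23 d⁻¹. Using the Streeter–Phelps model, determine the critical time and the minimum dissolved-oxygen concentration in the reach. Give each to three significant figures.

t_c ≈ 1.00 d; minimum DO ≈ 5.58 mg/L

Mixed DO = (17.3×7.65 + 2.88×1.79)/(17.3+2.88) = 137.5/20.18 = 6.814 mg/L.
Mixed L₀ = (17.3×4.95 + 2.88×75.5)/(20.18) = 303.1/20.18 = 15.02 mg/L.
Initial deficit D₀ = C_s − DO₀ = 8.68 − 6.814 = 1.866 mg/L.
t_c = (1/0.8630) ln[(1.23/0.367)(1 − 1.866×0.8630/(0.367×15.02))] = 1.159 × ln(2.372) = 1.001 d.
D_c = (0.367/1.23) × 15.02 × e^(−0.367×1.001) = 0.2984 × 15.02 × 0.6926 = 3.104 mg/L.
Minimum DO = 8.68 − 3.104 = 5.576 mg/L.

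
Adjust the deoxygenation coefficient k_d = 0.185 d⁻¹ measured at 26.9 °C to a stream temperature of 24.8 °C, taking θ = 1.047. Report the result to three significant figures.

k_d ≈ 0.168 d⁻¹

k_d(T₂) = k_d(T₁) · θ^(T₂−T₁) = 0.185 × 1.047^(24.8−26.9)
= 0.185 × 1.047^-2.10 = 0.185 × 0.9081 = 0.1680 d⁻¹.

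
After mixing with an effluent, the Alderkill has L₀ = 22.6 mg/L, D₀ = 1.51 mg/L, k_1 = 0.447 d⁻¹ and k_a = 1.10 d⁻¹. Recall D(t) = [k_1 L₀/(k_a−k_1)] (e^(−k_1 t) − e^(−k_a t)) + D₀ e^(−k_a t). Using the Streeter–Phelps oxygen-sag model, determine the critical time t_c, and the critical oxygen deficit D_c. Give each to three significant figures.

t_c = [1/(k_a−k_1)] ln[(k_a/k_1)(1 − D₀(k_a−k_1)/(k_1 L₀))]
= [1/(1.10−0.447)] ln[(1.10/0.447)(1 − 1.51×0.6530/(0.447×22.6))]
= (1/0.6530) ln[2.461 × 0.9024] = 1.531 × ln(2.221) = 1.531 × 0.7978 = 1.222 d.
D_c = (k_1/k_a) L₀ e^(−k_1 t_c) = (0.447/1.10) × 22.6 × e^(−0.447×1.222) = 0.4064 × 22.6 × 0.5792 = 5.319 mg/L.

t_c ≈ 1.22 d; D_c ≈ 5.32 mg/L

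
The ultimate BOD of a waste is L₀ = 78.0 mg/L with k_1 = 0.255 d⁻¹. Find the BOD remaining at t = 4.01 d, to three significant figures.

L_t = L₀ e^(−k_1 t) = 78.0 × e^(−0.255×4.01) = 78.0 × 0.3597 = 28.05 mg/L.

L ≈ 28.1 mg/L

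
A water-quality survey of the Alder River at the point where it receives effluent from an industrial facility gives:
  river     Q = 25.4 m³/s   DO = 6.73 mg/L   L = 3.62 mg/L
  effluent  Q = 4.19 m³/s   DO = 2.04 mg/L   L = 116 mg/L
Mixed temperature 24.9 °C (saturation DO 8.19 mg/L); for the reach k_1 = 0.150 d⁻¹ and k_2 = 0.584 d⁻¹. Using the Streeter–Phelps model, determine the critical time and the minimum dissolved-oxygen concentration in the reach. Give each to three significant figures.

t_c ≈ 2.26 d; minimum DO ≈ 4.62 mg/L

Mixed DO = (25.4×6.73 + 4.19×2.04)/(25.4+4.19) = 179.5/29.59 = 6.066 mg/L.
Mixed L₀ = (25.4×3.62 + 4.19×116)/(29.59) = 578.0/29.59 = 19.53 mg/L.
Initial deficit D₀ = C_s − DO₀ = 8.19 − 6.066 = 2.124 mg/L.
t_c = (1/0.4340) ln[(0.584/0.150)(1 − 2.124×0.4340/(0.150×19.53))] = 2.304 × ln(2.668) = 2.261 d.
D_c = (0.150/0.584) × 19.53 × e^(−0.150×2.261) = 0.2568 × 19.53 × 0.7123 = 3.574 mg/L.
Minimum DO = 8.19 − 3.574 = 4.616 mg/L.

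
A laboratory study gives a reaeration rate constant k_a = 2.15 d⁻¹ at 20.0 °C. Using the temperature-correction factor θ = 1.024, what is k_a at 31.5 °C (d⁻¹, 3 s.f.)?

k_a(T₂) = k_a(T₁) · θ^(T₂−T₁) = 2.15 × 1.024^(31.5−20.0)
= 2.15 × 1.024^11.5 = 2.15 × 1.314 = 2.824 d⁻¹.

k_a ≈ 2.82 d⁻¹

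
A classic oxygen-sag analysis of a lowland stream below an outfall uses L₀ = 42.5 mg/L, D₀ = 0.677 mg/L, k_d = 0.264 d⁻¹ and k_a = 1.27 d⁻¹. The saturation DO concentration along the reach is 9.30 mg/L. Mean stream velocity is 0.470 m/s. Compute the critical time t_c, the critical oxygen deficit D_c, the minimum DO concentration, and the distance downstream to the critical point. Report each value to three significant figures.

t_c ≈ 1.50 d; D_c ≈ 5.95 mg/L; min DO ≈ 3.35 mg/L; x_c ≈ 60.9 km

At the critical point dD/dt = 0, so k_d L₀ e^(−k_d t) = k_a D. Substituting D(t) from the Streeter–Phelps equation and solving for t gives
t_c = ln[(k_a/k_d)(1 − D₀(k_a−k_d)/(k_d L₀))] / (k_a−k_d).
Here k_a−k_d = 1.006 d⁻¹ and 1 − D₀(k_a−k_d)/(k_d L₀) = 1 − 0.677×1.006/(0.264×42.5) = 0.9393, so
t_c = ln(4.811 × 0.9393) / 1.006 = 1.508 / 1.006 = 1.499 d.
L(t_c) = L₀ e^(−k_d t_c) = 42.5 × 0.6731 = 28.61 mg/L, and at the critical point k_a D_c = k_d L, so D_c = (0.264/1.27) × 28.61 = 5.947 mg/L.
Minimum DO = C_s − D_c = 9.30 − 5.947 = 3.353 mg/L.
x_c = v t_c = 0.470 m/s × 1.499 d × 86400 s/d = 60880 m ≈ 60.9 km.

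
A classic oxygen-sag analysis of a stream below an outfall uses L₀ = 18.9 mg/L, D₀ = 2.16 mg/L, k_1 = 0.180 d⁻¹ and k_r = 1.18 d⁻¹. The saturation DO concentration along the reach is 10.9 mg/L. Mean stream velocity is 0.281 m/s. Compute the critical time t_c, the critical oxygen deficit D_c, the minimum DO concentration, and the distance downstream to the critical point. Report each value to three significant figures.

With k_r/k_1 = 6.556 and 1 − D₀(k_r−k_1)/(k_1 L₀) = 0.3651,
t_c = ln(6.556 × 0.3651) / (1.18 − 0.180) = ln(2.393) / 1.000 = 0.8727/1.000 = 0.8727 d.
D_c = (k_1/k_r) L₀ e^(−k_1 t_c) = (0.180/1.18) × 18.9 × e^(−0.180×0.8727) = 0.1525 × 18.9 × 0.8546 = 2.464 mg/L.
Minimum DO = C_s − D_c = 10.9 − 2.464 = 8.436 mg/L.
x_c = v t_c = 0.281 m/s × 0.8727 d × 86400 s/d = 21190 m ≈ 21.2 km.

t_c ≈ 0.873 d; D_c ≈ 2.46 mg/L; min DO ≈ 8.44 mg/L; x_c ≈ 21.2 km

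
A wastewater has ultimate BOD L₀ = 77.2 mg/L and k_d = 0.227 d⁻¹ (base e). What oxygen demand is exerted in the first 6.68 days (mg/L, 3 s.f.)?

y ≈ 60.3 mg/L

y_t = L₀(1 − e^(−k_d t)) = 77.2 × (1 − e^(−0.227×6.68))
= 77.2 × (1 − 0.2195) = 77.2 × 0.7805 = 60.25 mg/L.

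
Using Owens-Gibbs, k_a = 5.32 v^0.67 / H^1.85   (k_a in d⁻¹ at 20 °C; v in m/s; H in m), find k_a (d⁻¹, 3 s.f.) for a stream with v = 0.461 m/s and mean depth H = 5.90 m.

k_a ≈ 0.119 d⁻¹

k_a = 5.32 × 0.461^0.67 / 5.90^1.85 = 5.32 × 0.5952 / 26.67 = 0.1187 d⁻¹.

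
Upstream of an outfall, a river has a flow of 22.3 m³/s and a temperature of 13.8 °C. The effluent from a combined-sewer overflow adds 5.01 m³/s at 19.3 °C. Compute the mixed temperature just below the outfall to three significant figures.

Flow-weighted mixing: C = (Q_r C_r + Q_w C_w)/(Q_r + Q_w)
= (22.3×13.8 + 5.01×19.3)/(22.3 + 5.01) = 404.4/27.31 = 14.81 °C.

14.8 °C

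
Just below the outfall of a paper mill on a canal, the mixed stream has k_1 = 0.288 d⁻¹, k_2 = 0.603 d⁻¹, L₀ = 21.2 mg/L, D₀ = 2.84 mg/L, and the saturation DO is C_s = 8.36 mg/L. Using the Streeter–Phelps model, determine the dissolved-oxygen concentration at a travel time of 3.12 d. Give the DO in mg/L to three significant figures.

DO ≈ 2.99 mg/L

k_1 L₀/(k_2−k_1) = 0.288×21.2/(0.603−0.288) = 6.106/0.3150 = 19.38 mg/L.
e^(−k_1 t) = e^(−0.288×3.120) = 0.4072; e^(−k_2 t) = e^(−0.603×3.120) = 0.1524.
D = 19.38 × (0.4072 − 0.1524) + 2.84 × 0.1524 = 4.938 + 0.4328 = 5.371 mg/L.
DO = C_s − D = 8.36 − 5.371 = 2.989 mg/L.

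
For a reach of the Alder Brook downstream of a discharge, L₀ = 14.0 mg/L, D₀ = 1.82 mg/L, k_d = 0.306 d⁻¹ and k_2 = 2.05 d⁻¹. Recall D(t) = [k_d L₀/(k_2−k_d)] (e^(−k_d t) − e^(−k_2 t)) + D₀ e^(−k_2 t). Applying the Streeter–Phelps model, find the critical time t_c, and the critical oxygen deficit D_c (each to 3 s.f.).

At the critical point dD/dt = 0, so k_d L₀ e^(−k_d t) = k_2 D. Substituting D(t) from the Streeter–Phelps equation and solving for t gives
t_c = ln[(k_2/k_d)(1 − D₀(k_2−k_d)/(k_d L₀))] / (k_2−k_d).
Here k_2−k_d = 1.744 d⁻¹ and 1 − D₀(k_2−k_d)/(k_d L₀) = 1 − 1.82×1.744/(0.306×14.0) = 0.2591, so
t_c = ln(6.699 × 0.2591) / 1.744 = 0.5514 / 1.744 = 0.3162 d.
D_c = (k_d/k_2) L₀ e^(−k_d t_c) = (0.306/2.05) × 14.0 × e^(−0.306×0.3162) = 0.1493 × 14.0 × 0.9078 = 1.897 mg/L.

t_c ≈ 0.316 d; D_c ≈ 1.90 mg/L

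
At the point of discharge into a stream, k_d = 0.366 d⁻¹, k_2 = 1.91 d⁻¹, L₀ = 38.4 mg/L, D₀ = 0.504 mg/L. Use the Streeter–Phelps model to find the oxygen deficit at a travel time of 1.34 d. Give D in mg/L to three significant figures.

k_d L₀/(k_2−k_d) = 0.366×38.4/(1.91−0.366) = 14.05/1.544 = 9.103 mg/L.
e^(−k_d t) = e^(−0.366×1.340) = 0.6124; e^(−k_2 t) = e^(−1.91×1.340) = 0.07735.
D = 9.103 × (0.6124 − 0.07735) + 0.504 × 0.07735 = 4.870 + 0.03898 = 4.909 mg/L.

D ≈ 4.91 mg/L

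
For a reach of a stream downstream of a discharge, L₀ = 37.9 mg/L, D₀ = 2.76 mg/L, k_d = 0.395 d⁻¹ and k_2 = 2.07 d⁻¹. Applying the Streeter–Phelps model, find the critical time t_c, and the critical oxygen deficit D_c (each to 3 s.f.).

t_c = [1/(k_2−k_d)] ln[(k_2/k_d)(1 − D₀(k_2−k_d)/(k_d L₀))]
= [1/(2.07−0.395)] ln[(2.07/0.395)(1 − 2.76×1.675/(0.395×37.9))]
= (1/1.675) ln[5.241 × 0.6912] = 0.5970 × ln(3.622) = 0.5970 × 1.287 = 0.7684 d.
D_c = (k_d/k_2) L₀ e^(−k_d t_c) = (0.395/2.07) × 37.9 × e^(−0.395×0.7684) = 0.1908 × 37.9 × 0.7382 = 5.339 mg/L.

t_c ≈ 0.768 d; D_c ≈ 5.34 mg/L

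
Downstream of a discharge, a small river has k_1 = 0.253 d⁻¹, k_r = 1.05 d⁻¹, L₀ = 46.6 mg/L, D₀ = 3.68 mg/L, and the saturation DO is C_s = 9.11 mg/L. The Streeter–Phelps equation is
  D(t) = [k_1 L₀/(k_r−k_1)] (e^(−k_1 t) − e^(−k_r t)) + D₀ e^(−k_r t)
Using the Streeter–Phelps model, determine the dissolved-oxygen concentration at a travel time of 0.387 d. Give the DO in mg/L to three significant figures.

k_1 L₀/(k_r−k_1) = 0.253×46.6/(1.05−0.253) = 11.79/0.7970 = 14.79 mg/L.
e^(−k_1 t) = e^(−0.253×0.3870) = 0.9067; e^(−k_r t) = e^(−1.05×0.3870) = 0.6661.
D = 14.79 × (0.9067 − 0.6661) + 3.68 × 0.6661 = 3.560 + 2.451 = 6.011 mg/L.
DO = C_s − D = 9.11 − 6.011 = 3.099 mg/L.

DO ≈ 3.10 mg/L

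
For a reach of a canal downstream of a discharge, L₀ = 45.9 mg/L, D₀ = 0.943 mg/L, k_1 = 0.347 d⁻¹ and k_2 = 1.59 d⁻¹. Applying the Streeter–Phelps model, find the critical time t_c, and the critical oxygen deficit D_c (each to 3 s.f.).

t_c = [1/(k_2−k_1)] ln[(k_2/k_1)(1 − D₀(k_2−k_1)/(k_1 L₀))]
= [1/(1.59−0.347)] ln[(1.59/0.347)(1 − 0.943×1.243/(0.347×45.9))]
= (1/1.243) ln[4.582 × 0.9264] = 0.8045 × ln(4.245) = 0.8045 × 1.446 = 1.163 d.
L(t_c) = L₀ e^(−k_1 t_c) = 45.9 × 0.6679 = 30.66 mg/L, and at the critical point k_2 D_c = k_1 L, so D_c = (0.347/1.59) × 30.66 = 6.691 mg/L.

t_c ≈ 1.16 d; D_c ≈ 6.69 mg/L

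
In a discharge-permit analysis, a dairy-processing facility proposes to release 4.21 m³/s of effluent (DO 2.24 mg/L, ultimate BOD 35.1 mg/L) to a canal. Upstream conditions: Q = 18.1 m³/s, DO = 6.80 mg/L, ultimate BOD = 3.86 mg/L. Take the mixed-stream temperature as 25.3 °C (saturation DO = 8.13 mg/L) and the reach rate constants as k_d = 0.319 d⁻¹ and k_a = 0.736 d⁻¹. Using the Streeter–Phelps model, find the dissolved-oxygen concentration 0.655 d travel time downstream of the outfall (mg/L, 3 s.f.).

Mixed DO = (18.1×6.80 + 4.21×2.24)/(18.1+4.21) = 132.5/22.31 = 5.940 mg/L.
Mixed L₀ = (18.1×3.86 + 4.21×35.1)/(22.31) = 217.6/22.31 = 9.755 mg/L.
Initial deficit D₀ = C_s − DO₀ = 8.13 − 5.940 = 2.190 mg/L.
D(0.655) = [0.319×9.755/(0.736−0.319)](e^(−0.319×0.655) − e^(−0.736×0.655)) + 2.190 e^(−0.736×0.655)
= 7.463 × (0.8114 − 0.6175) + 2.190 × 0.6175 = 2.800 mg/L.
DO = 8.13 − 2.800 = 5.330 mg/L.

DO ≈ 5.33 mg/L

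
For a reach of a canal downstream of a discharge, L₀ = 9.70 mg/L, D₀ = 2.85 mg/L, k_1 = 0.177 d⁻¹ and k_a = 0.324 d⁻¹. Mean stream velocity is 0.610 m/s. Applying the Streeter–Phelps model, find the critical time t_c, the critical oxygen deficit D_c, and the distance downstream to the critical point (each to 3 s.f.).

t_c ≈ 2.21 d; D_c ≈ 3.58 mg/L; x_c ≈ 116 km

At the critical point dD/dt = 0, so k_1 L₀ e^(−k_1 t) = k_a D. Substituting D(t) from the Streeter–Phelps equation and solving for t gives
t_c = ln[(k_a/k_1)(1 − D₀(k_a−k_1)/(k_1 L₀))] / (k_a−k_1).
Here k_a−k_1 = 0.1470 d⁻¹ and 1 − D₀(k_a−k_1)/(k_1 L₀) = 1 − 2.85×0.1470/(0.177×9.70) = 0.7560, so
t_c = ln(1.831 × 0.7560) / 0.1470 = 0.3249 / 0.1470 = 2.210 d.
L(t_c) = L₀ e^(−k_1 t_c) = 9.70 × 0.6763 = 6.560 mg/L, and at the critical point k_a D_c = k_1 L, so D_c = (0.177/0.324) × 6.560 = 3.584 mg/L.
x_c = v t_c = 0.610 m/s × 2.210 d × 86400 s/d = 116500 m ≈ 116 km.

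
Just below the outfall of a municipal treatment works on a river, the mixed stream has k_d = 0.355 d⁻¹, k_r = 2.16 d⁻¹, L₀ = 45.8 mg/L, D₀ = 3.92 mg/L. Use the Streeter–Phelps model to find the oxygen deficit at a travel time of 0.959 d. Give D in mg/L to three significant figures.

D ≈ 5.77 mg/L

k_d L₀/(k_r−k_d) = 0.355×45.8/(2.16−0.355) = 16.26/1.805 = 9.008 mg/L.
e^(−k_d t) = e^(−0.355×0.9590) = 0.7115; e^(−k_r t) = e^(−2.16×0.9590) = 0.1260.
D = 9.008 × (0.7115 − 0.1260) + 3.92 × 0.1260 = 5.274 + 0.4939 = 5.768 mg/L.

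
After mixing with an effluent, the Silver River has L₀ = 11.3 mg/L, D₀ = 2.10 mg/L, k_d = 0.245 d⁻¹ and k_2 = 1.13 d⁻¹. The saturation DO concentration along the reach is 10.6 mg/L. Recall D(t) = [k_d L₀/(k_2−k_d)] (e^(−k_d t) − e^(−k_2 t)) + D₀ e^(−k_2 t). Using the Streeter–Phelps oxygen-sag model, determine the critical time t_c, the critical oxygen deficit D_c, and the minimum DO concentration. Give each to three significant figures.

At the critical point dD/dt = 0, so k_d L₀ e^(−k_d t) = k_2 D. Substituting D(t) from the Streeter–Phelps equation and solving for t gives
t_c = ln[(k_2/k_d)(1 − D₀(k_2−k_d)/(k_d L₀))] / (k_2−k_d).
Here k_2−k_d = 0.8850 d⁻¹ and 1 − D₀(k_2−k_d)/(k_d L₀) = 1 − 2.10×0.8850/(0.245×11.3) = 0.3287, so
t_c = ln(4.612 × 0.3287) / 0.8850 = 0.4161 / 0.8850 = 0.4702 d.
D_c = (k_d/k_2) L₀ e^(−k_d t_c) = (0.245/1.13) × 11.3 × e^(−0.245×0.4702) = 0.2168 × 11.3 × 0.8912 = 2.183 mg/L.
Minimum DO = C_s − D_c = 10.6 − 2.183 = 8.417 mg/L.

t_c ≈ 0.470 d; D_c ≈ 2.18 mg/L; min DO ≈ 8.42 mg/L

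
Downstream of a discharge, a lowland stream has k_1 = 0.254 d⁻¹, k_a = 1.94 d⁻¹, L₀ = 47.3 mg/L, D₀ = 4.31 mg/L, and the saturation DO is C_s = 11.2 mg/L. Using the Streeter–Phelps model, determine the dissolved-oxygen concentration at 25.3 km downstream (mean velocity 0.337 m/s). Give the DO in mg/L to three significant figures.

DO ≈ 6.01 mg/L

Travel time t = x/v = 25.3 km / (0.337 m/s) = 25300 m / 0.337 m/s = 75070 s = 0.8689 d.
k_1 L₀/(k_a−k_1) = 0.254×47.3/(1.94−0.254) = 12.01/1.686 = 7.126 mg/L.
e^(−k_1 t) = e^(−0.254×0.8689) = 0.8020; e^(−k_a t) = e^(−1.94×0.8689) = 0.1853.
D = 7.126 × (0.8020 − 0.1853) + 4.31 × 0.1853 = 4.394 + 0.7987 = 5.193 mg/L.
DO = C_s − D = 11.2 − 5.193 = 6.007 mg/L.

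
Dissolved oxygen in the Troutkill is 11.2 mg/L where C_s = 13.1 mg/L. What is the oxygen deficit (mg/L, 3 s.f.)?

D ≈ 1.90 mg/L

D = C_s − C = 13.1 − 11.2 = 1.90 mg/L.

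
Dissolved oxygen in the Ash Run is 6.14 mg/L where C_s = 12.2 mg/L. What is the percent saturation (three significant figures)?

% saturation = C/C_s × 100 = 6.14/12.2 × 100 = 50.3 %.

50.3 % saturation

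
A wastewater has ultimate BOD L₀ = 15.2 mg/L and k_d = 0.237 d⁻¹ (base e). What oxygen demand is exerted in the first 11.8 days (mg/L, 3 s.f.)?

y ≈ 14.3 mg/L

y_t = L₀(1 − e^(−k_d t)) = 15.2 × (1 − e^(−0.237×11.8))
= 15.2 × (1 − 0.06102) = 15.2 × 0.9390 = 14.27 mg/L.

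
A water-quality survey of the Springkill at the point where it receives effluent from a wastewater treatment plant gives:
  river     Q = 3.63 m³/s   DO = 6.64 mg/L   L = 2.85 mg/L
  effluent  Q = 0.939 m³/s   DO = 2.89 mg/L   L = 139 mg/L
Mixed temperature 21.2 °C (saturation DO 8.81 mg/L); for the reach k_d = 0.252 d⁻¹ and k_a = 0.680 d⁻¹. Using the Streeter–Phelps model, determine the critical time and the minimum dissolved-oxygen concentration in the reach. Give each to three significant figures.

t_c ≈ 1.91 d; minimum DO ≈ 1.74 mg/L

Mixed DO = (3.63×6.64 + 0.939×2.89)/(3.63+0.939) = 26.82/4.569 = 5.869 mg/L.
Mixed L₀ = (3.63×2.85 + 0.939×139)/(4.569) = 140.9/4.569 = 30.83 mg/L.
Initial deficit D₀ = C_s − DO₀ = 8.81 − 5.869 = 2.941 mg/L.
t_c = (1/0.4280) ln[(0.680/0.252)(1 − 2.941×0.4280/(0.252×30.83))] = 2.336 × ln(2.261) = 1.906 d.
D_c = (0.252/0.680) × 30.83 × e^(−0.252×1.906) = 0.3706 × 30.83 × 0.6185 = 7.067 mg/L.
Minimum DO = 8.81 − 7.067 = 1.743 mg/L.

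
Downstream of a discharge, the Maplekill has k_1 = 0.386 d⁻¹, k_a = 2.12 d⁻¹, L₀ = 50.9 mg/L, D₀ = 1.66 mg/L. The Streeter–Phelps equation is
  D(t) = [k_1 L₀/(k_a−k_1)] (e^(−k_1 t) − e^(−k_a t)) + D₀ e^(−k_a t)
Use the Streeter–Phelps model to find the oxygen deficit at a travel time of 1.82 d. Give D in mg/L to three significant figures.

D ≈ 5.41 mg/L

k_1 L₀/(k_a−k_1) = 0.386×50.9/(2.12−0.386) = 19.65/1.734 = 11.33 mg/L.
e^(−k_1 t) = e^(−0.386×1.820) = 0.4953; e^(−k_a t) = e^(−2.12×1.820) = 0.02110.
D = 11.33 × (0.4953 − 0.02110) + 1.66 × 0.02110 = 5.373 + 0.03503 = 5.408 mg/L.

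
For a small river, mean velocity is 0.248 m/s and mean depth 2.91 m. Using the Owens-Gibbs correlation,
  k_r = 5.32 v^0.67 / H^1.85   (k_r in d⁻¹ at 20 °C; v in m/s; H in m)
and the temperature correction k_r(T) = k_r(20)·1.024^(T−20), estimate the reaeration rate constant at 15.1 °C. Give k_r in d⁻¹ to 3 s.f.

k_r ≈ 0.258 d⁻¹

k_r(20) = 5.32 × 0.248^0.67 / 2.91^1.85 = 5.32 × 0.3929 / 7.214 = 0.2897 d⁻¹.
k_r(15.1) = 0.2897 × 1.024^(15.1−20) = 0.2897 × 0.8903 = 0.2579 d⁻¹.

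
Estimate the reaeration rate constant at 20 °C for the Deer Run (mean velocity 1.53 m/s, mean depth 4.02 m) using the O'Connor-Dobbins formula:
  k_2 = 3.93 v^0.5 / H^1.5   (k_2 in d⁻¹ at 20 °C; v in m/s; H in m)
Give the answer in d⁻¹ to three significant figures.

k_2 = 3.93 × 1.53^0.5 / 4.02^1.5 = 3.93 × 1.237 / 8.060 = 0.6031 d⁻¹.

k_2 ≈ 0.603 d⁻¹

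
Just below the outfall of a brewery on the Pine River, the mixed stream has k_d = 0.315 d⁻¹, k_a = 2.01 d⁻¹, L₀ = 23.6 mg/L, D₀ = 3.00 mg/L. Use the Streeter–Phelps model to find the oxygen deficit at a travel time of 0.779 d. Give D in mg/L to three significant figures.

k_d L₀/(k_a−k_d) = 0.315×23.6/(2.01−0.315) = 7.434/1.695 = 4.386 mg/L.
e^(−k_d t) = e^(−0.315×0.7790) = 0.7824; e^(−k_a t) = e^(−2.01×0.7790) = 0.2089.
D = 4.386 × (0.7824 − 0.2089) + 3.00 × 0.2089 = 2.515 + 0.6268 = 3.142 mg/L.

D ≈ 3.14 mg/L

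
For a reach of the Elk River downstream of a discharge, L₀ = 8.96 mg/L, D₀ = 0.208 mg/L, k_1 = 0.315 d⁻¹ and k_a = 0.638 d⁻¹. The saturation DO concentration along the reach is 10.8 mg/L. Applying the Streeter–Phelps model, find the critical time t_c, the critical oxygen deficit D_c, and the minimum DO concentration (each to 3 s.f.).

At the critical point dD/dt = 0, so k_1 L₀ e^(−k_1 t) = k_a D. Substituting D(t) from the Streeter–Phelps equation and solving for t gives
t_c = ln[(k_a/k_1)(1 − D₀(k_a−k_1)/(k_1 L₀))] / (k_a−k_1).
Here k_a−k_1 = 0.3230 d⁻¹ and 1 − D₀(k_a−k_1)/(k_1 L₀) = 1 − 0.208×0.3230/(0.315×8.96) = 0.9762, so
t_c = ln(2.025 × 0.9762) / 0.3230 = 0.6817 / 0.3230 = 2.110 d.
D_c = (k_1/k_a) L₀ e^(−k_1 t_c) = (0.315/0.638) × 8.96 × e^(−0.315×2.110) = 0.4937 × 8.96 × 0.5144 = 2.276 mg/L.
Minimum DO = C_s − D_c = 10.8 − 2.276 = 8.524 mg/L.

t_c ≈ 2.11 d; D_c ≈ 2.28 mg/L; min DO ≈ 8.52 mg/L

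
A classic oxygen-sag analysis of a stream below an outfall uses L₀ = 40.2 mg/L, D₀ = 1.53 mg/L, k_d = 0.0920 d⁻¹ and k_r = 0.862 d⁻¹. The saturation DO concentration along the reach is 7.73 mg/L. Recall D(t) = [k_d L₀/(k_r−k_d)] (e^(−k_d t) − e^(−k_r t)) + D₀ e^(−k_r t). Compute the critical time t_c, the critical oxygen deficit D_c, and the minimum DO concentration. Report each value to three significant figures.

t_c = [1/(k_r−k_d)] ln[(k_r/k_d)(1 − D₀(k_r−k_d)/(k_d L₀))]
= [1/(0.862−0.0920)] ln[(0.862/0.0920)(1 − 1.53×0.7700/(0.0920×40.2))]
= (1/0.7700) ln[9.370 × 0.6815] = 1.299 × ln(6.385) = 1.299 × 1.854 = 2.408 d.
D_c = (k_d/k_r) L₀ e^(−k_d t_c) = (0.0920/0.862) × 40.2 × e^(−0.0920×2.408) = 0.1067 × 40.2 × 0.8013 = 3.438 mg/L.
Minimum DO = C_s − D_c = 7.73 − 3.438 = 4.292 mg/L.

t_c ≈ 2.41 d; D_c ≈ 3.44 mg/L; min DO ≈ 4.29 mg/L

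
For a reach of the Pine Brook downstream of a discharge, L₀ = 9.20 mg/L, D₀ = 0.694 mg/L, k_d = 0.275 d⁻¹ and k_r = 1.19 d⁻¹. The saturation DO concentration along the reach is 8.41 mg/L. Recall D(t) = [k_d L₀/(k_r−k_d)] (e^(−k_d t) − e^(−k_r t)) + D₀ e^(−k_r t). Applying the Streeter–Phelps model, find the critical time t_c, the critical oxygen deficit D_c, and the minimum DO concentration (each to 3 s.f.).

At the critical point dD/dt = 0, so k_d L₀ e^(−k_d t) = k_r D. Substituting D(t) from the Streeter–Phelps equation and solving for t gives
t_c = ln[(k_r/k_d)(1 − D₀(k_r−k_d)/(k_d L₀))] / (k_r−k_d).
Here k_r−k_d = 0.9150 d⁻¹ and 1 − D₀(k_r−k_d)/(k_d L₀) = 1 − 0.694×0.9150/(0.275×9.20) = 0.7490, so
t_c = ln(4.327 × 0.7490) / 0.9150 = 1.176 / 0.9150 = 1.285 d.
L(t_c) = L₀ e^(−k_d t_c) = 9.20 × 0.7023 = 6.461 mg/L, and at the critical point k_r D_c = k_d L, so D_c = (0.275/1.19) × 6.461 = 1.493 mg/L.
Minimum DO = C_s − D_c = 8.41 − 1.493 = 6.917 mg/L.

t_c ≈ 1.29 d; D_c ≈ 1.49 mg/L; min DO ≈ 6.92 mg/L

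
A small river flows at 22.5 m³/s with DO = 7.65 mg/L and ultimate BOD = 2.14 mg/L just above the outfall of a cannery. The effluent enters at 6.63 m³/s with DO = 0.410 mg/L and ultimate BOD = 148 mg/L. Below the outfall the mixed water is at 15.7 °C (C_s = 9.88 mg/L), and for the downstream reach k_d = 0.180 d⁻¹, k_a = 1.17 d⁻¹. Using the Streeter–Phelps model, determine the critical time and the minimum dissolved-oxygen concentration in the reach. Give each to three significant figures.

t_c ≈ 0.956 d; minimum DO ≈ 5.30 mg/L

Mixed DO = (22.5×7.65 + 6.63×0.410)/(22.5+6.63) = 174.8/29.13 = 6.002 mg/L.
Mixed L₀ = (22.5×2.14 + 6.63×148)/(29.13) = 1029/29.13 = 35.34 mg/L.
Initial deficit D₀ = C_s − DO₀ = 9.88 − 6.002 = 3.878 mg/L.
t_c = (1/0.9900) ln[(1.17/0.180)(1 − 3.878×0.9900/(0.180×35.34))] = 1.010 × ln(2.577) = 0.9562 d.
D_c = (0.180/1.17) × 35.34 × e^(−0.180×0.9562) = 0.1538 × 35.34 × 0.8419 = 4.577 mg/L.
Minimum DO = 9.88 − 4.577 = 5.303 mg/L.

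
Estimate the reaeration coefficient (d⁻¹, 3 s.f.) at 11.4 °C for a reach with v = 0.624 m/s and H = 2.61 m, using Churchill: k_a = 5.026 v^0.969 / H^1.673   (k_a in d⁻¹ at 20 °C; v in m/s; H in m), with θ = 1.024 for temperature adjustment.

k_a ≈ 0.521 d⁻¹

k_a(20) = 5.026 × 0.624^0.969 / 2.61^1.673 = 5.026 × 0.6332 / 4.978 = 0.6393 d⁻¹.
k_a(11.4) = 0.6393 × 1.024^(11.4−20) = 0.6393 × 0.8155 = 0.5214 d⁻¹.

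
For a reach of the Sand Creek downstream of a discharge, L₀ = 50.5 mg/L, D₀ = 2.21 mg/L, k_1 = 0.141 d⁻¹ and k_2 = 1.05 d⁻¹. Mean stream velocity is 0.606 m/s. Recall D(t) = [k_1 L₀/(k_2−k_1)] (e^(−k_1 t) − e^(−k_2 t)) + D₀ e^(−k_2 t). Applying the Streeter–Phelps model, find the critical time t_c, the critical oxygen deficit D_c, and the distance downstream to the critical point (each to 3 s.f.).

t_c ≈ 1.84 d; D_c ≈ 5.23 mg/L; x_c ≈ 96.6 km

With k_2/k_1 = 7.447 and 1 − D₀(k_2−k_1)/(k_1 L₀) = 0.7179,
t_c = ln(7.447 × 0.7179) / (1.05 − 0.141) = ln(5.346) / 0.9090 = 1.676/0.9090 = 1.844 d.
D_c = (k_1/k_2) L₀ e^(−k_1 t_c) = (0.141/1.05) × 50.5 × e^(−0.141×1.844) = 0.1343 × 50.5 × 0.7710 = 5.229 mg/L.
x_c = v t_c = 0.606 m/s × 1.844 d × 86400 s/d = 96560 m ≈ 96.6 km.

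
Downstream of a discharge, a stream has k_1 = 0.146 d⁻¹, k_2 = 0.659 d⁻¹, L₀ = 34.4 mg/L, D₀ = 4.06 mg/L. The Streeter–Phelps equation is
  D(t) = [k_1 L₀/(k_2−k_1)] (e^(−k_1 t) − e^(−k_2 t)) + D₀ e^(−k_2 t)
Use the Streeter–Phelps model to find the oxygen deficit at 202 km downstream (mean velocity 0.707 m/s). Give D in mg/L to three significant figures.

D ≈ 5.39 mg/L

Travel time t = x/v = 202 km / (0.707 m/s) = 202000 m / 0.707 m/s = 285700 s = 3.307 d.
k_1 L₀/(k_2−k_1) = 0.146×34.4/(0.659−0.146) = 5.022/0.5130 = 9.790 mg/L.
e^(−k_1 t) = e^(−0.146×3.307) = 0.6171; e^(−k_2 t) = e^(−0.659×3.307) = 0.1131.
D = 9.790 × (0.6171 − 0.1131) + 4.06 × 0.1131 = 4.934 + 0.4593 = 5.393 mg/L.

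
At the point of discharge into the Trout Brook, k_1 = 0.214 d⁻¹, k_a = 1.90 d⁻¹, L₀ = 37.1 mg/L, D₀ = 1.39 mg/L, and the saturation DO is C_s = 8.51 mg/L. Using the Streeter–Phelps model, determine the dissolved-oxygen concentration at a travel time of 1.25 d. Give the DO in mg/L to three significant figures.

DO ≈ 5.21 mg/L

k_1 L₀/(k_a−k_1) = 0.214×37.1/(1.90−0.214) = 7.939/1.686 = 4.709 mg/L.
e^(−k_1 t) = e^(−0.214×1.250) = 0.7653; e^(−k_a t) = e^(−1.90×1.250) = 0.09301.
D = 4.709 × (0.7653 − 0.09301) + 1.39 × 0.09301 = 3.166 + 0.1293 = 3.295 mg/L.
DO = C_s − D = 8.51 − 3.295 = 5.215 mg/L.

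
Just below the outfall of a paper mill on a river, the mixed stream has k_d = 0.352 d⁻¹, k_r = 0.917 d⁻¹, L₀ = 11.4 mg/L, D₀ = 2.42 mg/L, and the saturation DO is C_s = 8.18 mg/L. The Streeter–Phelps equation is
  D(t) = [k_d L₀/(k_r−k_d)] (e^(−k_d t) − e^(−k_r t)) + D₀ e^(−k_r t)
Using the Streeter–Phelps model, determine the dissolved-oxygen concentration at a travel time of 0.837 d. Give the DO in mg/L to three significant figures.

DO ≈ 5.06 mg/L

k_d L₀/(k_r−k_d) = 0.352×11.4/(0.917−0.352) = 4.013/0.5650 = 7.102 mg/L.
e^(−k_d t) = e^(−0.352×0.8370) = 0.7448; e^(−k_r t) = e^(−0.917×0.8370) = 0.4642.
D = 7.102 × (0.7448 − 0.4642) + 2.42 × 0.4642 = 1.993 + 1.123 = 3.117 mg/L.
DO = C_s − D = 8.18 − 3.117 = 5.063 mg/L.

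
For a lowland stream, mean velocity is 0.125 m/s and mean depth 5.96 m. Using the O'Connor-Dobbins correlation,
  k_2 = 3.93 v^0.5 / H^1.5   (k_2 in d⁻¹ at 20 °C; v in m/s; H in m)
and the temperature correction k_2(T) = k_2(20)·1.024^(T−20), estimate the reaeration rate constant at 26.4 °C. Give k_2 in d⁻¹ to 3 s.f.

k_2 ≈ 0.111 d⁻¹

k_2(20) = 3.93 × 0.125^0.5 / 5.96^1.5 = 3.93 × 0.3536 / 14.55 = 0.09549 d⁻¹.
k_2(26.4) = 0.09549 × 1.024^(26.4−20) = 0.09549 × 1.164 = 0.1111 d⁻¹.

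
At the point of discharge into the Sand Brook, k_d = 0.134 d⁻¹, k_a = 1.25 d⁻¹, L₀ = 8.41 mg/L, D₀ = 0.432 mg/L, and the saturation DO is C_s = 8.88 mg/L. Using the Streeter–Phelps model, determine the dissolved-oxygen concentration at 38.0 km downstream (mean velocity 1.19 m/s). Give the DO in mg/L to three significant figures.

DO ≈ 8.28 mg/L

Travel time t = x/v = 38.0 km / (1.19 m/s) = 38000 m / 1.19 m/s = 31930 s = 0.3696 d.
k_d L₀/(k_a−k_d) = 0.134×8.41/(1.25−0.134) = 1.127/1.116 = 1.010 mg/L.
e^(−k_d t) = e^(−0.134×0.3696) = 0.9517; e^(−k_a t) = e^(−1.25×0.3696) = 0.6300.
D = 1.010 × (0.9517 − 0.6300) + 0.432 × 0.6300 = 0.3248 + 0.2722 = 0.5970 mg/L.
DO = C_s − D = 8.88 − 0.5970 = 8.283 mg/L.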